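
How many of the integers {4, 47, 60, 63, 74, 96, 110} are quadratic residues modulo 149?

5

(4/149) = +1 → QR.
(47/149) = +1 → QR.
(60/149) = -1 → non-residue.
(63/149) = +1 → QR.
(74/149) = -1 → non-residue.
(96/149) = +1 → QR.
(110/149) = +1 → QR.
Total quadratic residues among the 7: 5.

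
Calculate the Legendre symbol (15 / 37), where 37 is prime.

Reciprocity: 15 ≡ 3 and 37 ≡ 1 (mod 4), so (15/37) = +(37/15).
Reduce top mod 15: now compute (7/15).
Reciprocity: 7 ≡ 3 and 15 ≡ 3 (mod 4), so (7/15) = −(15/7).
Reduce top mod 7: now compute (1/7).
Reached (1/7) = 1. Collecting the sign flips along the way, the symbol is -1.

-1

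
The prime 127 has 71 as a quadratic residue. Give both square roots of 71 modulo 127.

Since 127 ≡ 3 (mod 4), a square root of 71 is 71^((127+1)/4) = 71^32 mod 127.
Repeated squaring: 71^2≡88, 71^4≡124, 71^8≡9, 71^16≡81, 71^32≡84 (mod 127).
71^32 = 71^(32) ≡ 84 (mod 127).
Check: 84² = 7056 ≡ 71 (mod 127). The two roots are 43 and 84.

43, 84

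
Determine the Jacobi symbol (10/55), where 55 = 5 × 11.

Pull out 2: since 55 ≡ 7 (mod 8), (2/55) = +1.
Reciprocity: 5 ≡ 1 and 55 ≡ 3 (mod 4), so (5/55) = +(55/5).
Reduce top mod 5: now compute (0/5).
Top reduces to 0: gcd > 1, so the symbol is 0.

0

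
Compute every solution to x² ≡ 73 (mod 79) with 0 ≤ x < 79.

28, 51

Since 79 ≡ 3 (mod 4), a square root of 73 is 73^((79+1)/4) = 73^20 mod 79.
Repeated squaring: 73^2≡36, 73^4≡32, 73^8≡76, 73^16≡9 (mod 79).
73^20 = 73^(16+4) ≡ 51 (mod 79).
Check: 51² = 2601 ≡ 73 (mod 79). The two roots are 28 and 51.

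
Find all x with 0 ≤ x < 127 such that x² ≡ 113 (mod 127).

Since 127 ≡ 3 (mod 4), a square root of 113 is 113^((127+1)/4) = 113^32 mod 127.
Repeated squaring: 113^2≡69, 113^4≡62, 113^8≡34, 113^16≡13, 113^32≡42 (mod 127).
113^32 = 113^(32) ≡ 42 (mod 127).
Check: 42² = 1764 ≡ 113 (mod 127). The two roots are 42 and 85.

42, 85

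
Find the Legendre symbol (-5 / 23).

1

First reduce: -5 ≡ 18 (mod 23).
Pull out 2: since 23 ≡ 7 (mod 8), (2/23) = +1.
Reciprocity: 9 ≡ 1 and 23 ≡ 3 (mod 4), so (9/23) = +(23/9).
Reduce top mod 9: now compute (5/9).
Reciprocity: 5 ≡ 1 and 9 ≡ 1 (mod 4), so (5/9) = +(9/5).
Reduce top mod 5: now compute (4/5).
Pull out 2^2: since 5 ≡ 5 (mod 8), (2/5) = -1, so (2/5)^2 = +1.
Reached (1/5) = 1. Collecting the sign flips along the way, the symbol is +1.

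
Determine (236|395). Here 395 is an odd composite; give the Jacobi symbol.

Pull out 2^2: since 395 ≡ 3 (mod 8), (2/395) = -1, so (2/395)^2 = +1.
Reciprocity: 59 ≡ 3 and 395 ≡ 3 (mod 4), so (59/395) = −(395/59).
Reduce top mod 59: now compute (41/59).
Reciprocity: 41 ≡ 1 and 59 ≡ 3 (mod 4), so (41/59) = +(59/41).
Reduce top mod 41: now compute (18/41).
Pull out 2: since 41 ≡ 1 (mod 8), (2/41) = +1.
Reciprocity: 9 ≡ 1 and 41 ≡ 1 (mod 4), so (9/41) = +(41/9).
Reduce top mod 9: now compute (5/9).
Reciprocity: 5 ≡ 1 and 9 ≡ 1 (mod 4), so (5/9) = +(9/5).
Reduce top mod 5: now compute (4/5).
Pull out 2^2: since 5 ≡ 5 (mod 8), (2/5) = -1, so (2/5)^2 = +1.
Reached (1/5) = 1. Collecting the sign flips along the way, the symbol is -1.

-1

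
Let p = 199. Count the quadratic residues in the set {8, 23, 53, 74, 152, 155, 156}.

4

(8/199) = +1 → QR.
(23/199) = +1 → QR.
(53/199) = +1 → QR.
(74/199) = -1 → non-residue.
(152/199) = -1 → non-residue.
(155/199) = +1 → QR.
(156/199) = -1 → non-residue.
Total quadratic residues among the 7: 4.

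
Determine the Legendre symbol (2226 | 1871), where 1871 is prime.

First reduce: 2226 ≡ 355 (mod 1871).
Reciprocity: 355 ≡ 3 and 1871 ≡ 3 (mod 4), so (355/1871) = −(1871/355).
Reduce top mod 355: now compute (96/355).
Pull out 2^5: since 355 ≡ 3 (mod 8), (2/355) = -1, so (2/355)^5 = -1.
Reciprocity: 3 ≡ 3 and 355 ≡ 3 (mod 4), so (3/355) = −(355/3).
Reduce top mod 3: now compute (1/3).
Reached (1/3) = 1. Collecting the sign flips along the way, the symbol is -1.

-1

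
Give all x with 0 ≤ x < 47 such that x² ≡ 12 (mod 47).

23, 24

Since 47 ≡ 3 (mod 4), a square root of 12 is 12^((47+1)/4) = 12^12 mod 47.
Repeated squaring: 12^2≡3, 12^4≡9, 12^8≡34 (mod 47).
12^12 = 12^(8+4) ≡ 24 (mod 47).
Check: 24² = 576 ≡ 12 (mod 47). The two roots are 23 and 24.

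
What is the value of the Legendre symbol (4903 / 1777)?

-1

First reduce: 4903 ≡ 1349 (mod 1777).
Reciprocity: 1349 ≡ 1 and 1777 ≡ 1 (mod 4), so (1349/1777) = +(1777/1349).
Reduce top mod 1349: now compute (428/1349).
Pull out 2^2: since 1349 ≡ 5 (mod 8), (2/1349) = -1, so (2/1349)^2 = +1.
Reciprocity: 107 ≡ 3 and 1349 ≡ 1 (mod 4), so (107/1349) = +(1349/107).
Reduce top mod 107: now compute (65/107).
Reciprocity: 65 ≡ 1 and 107 ≡ 3 (mod 4), so (65/107) = +(107/65).
Reduce top mod 65: now compute (42/65).
Pull out 2: since 65 ≡ 1 (mod 8), (2/65) = +1.
Reciprocity: 21 ≡ 1 and 65 ≡ 1 (mod 4), so (21/65) = +(65/21).
Reduce top mod 21: now compute (2/21).
Pull out 2: since 21 ≡ 5 (mod 8), (2/21) = -1.
Reached (1/21) = 1. Collecting the sign flips along the way, the symbol is -1.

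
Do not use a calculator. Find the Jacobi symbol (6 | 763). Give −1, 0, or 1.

Pull out 2: since 763 ≡ 3 (mod 8), (2/763) = -1.
Reciprocity: 3 ≡ 3 and 763 ≡ 3 (mod 4), so (3/763) = −(763/3).
Reduce top mod 3: now compute (1/3).
Reached (1/3) = 1. Collecting the sign flips along the way, the symbol is +1.

1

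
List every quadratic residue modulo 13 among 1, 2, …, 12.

Square k = 1,…,6 (k and 13−k give the same square):
1²=1, 2²=4, 3²=9, 4²≡3, 5²≡12, 6²≡10 (mod 13).
So the quadratic residues mod 13 are {1, 3, 4, 9, 10, 12}.

1, 3, 4, 9, 10, 12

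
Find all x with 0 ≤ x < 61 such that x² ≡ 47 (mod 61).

61 ≡ 1 (mod 4), so we find a root by search.
Trying successive values, 13² = 169 ≡ 47 (mod 61). The other root is 61 − 13 = 48.

13, 48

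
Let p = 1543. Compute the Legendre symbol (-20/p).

First reduce: -20 ≡ 1523 (mod 1543).
Reciprocity: 1523 ≡ 3 and 1543 ≡ 3 (mod 4), so (1523/1543) = −(1543/1523).
Reduce top mod 1523: now compute (20/1523).
Pull out 2^2: since 1523 ≡ 3 (mod 8), (2/1523) = -1, so (2/1523)^2 = +1.
Reciprocity: 5 ≡ 1 and 1523 ≡ 3 (mod 4), so (5/1523) = +(1523/5).
Reduce top mod 5: now compute (3/5).
Reciprocity: 3 ≡ 3 and 5 ≡ 1 (mod 4), so (3/5) = +(5/3).
Reduce top mod 3: now compute (2/3).
Pull out 2: since 3 ≡ 3 (mod 8), (2/3) = -1.
Reached (1/3) = 1. Collecting the sign flips along the way, the symbol is +1.

1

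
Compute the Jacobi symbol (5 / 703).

Reciprocity: 5 ≡ 1 and 703 ≡ 3 (mod 4), so (5/703) = +(703/5).
Reduce top mod 5: now compute (3/5).
Reciprocity: 3 ≡ 3 and 5 ≡ 1 (mod 4), so (3/5) = +(5/3).
Reduce top mod 3: now compute (2/3).
Pull out 2: since 3 ≡ 3 (mod 8), (2/3) = -1.
Reached (1/3) = 1. Collecting the sign flips along the way, the symbol is -1.

-1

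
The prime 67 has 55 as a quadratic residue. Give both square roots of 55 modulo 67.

16, 51

Since 67 ≡ 3 (mod 4), a square root of 55 is 55^((67+1)/4) = 55^17 mod 67.
Repeated squaring: 55^2≡10, 55^4≡33, 55^8≡17, 55^16≡21 (mod 67).
55^17 = 55^(16+1) ≡ 16 (mod 67).
Check: 16² = 256 ≡ 55 (mod 67). The two roots are 16 and 51.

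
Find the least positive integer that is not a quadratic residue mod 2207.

(2/2207) = +1, so 2 is a residue.
(3/2207) = +1, so 3 is a residue.
(4/2207) = +1, so 4 is a residue.
(5/2207) = −1, so 5 is the smallest positive non-residue mod 2207.

5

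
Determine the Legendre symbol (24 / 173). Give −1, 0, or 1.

Euler's criterion: (24/173) ≡ 24^86 (mod 173).
24^2 ≡ 57 (mod 173)
24^4 ≡ 135 (mod 173)
24^8 ≡ 60 (mod 173)
24^16 ≡ 140 (mod 173)
24^32 ≡ 51 (mod 173)
24^64 ≡ 6 (mod 173)
24^86 = 24^(64+16+4+2) ≡ 1 (mod 173).
Result is 1, so (24/173) = 1.

1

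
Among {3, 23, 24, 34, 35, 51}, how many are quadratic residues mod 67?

3

(3/67) = -1 → non-residue.
(23/67) = +1 → QR.
(24/67) = +1 → QR.
(34/67) = -1 → non-residue.
(35/67) = +1 → QR.
(51/67) = -1 → non-residue.
Total quadratic residues among the 6: 3.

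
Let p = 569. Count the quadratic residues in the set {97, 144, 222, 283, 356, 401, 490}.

3

(97/569) = -1 → non-residue.
(144/569) = +1 → QR.
(222/569) = +1 → QR.
(283/569) = -1 → non-residue.
(356/569) = -1 → non-residue.
(401/569) = -1 → non-residue.
(490/569) = +1 → QR.
Total quadratic residues among the 7: 3.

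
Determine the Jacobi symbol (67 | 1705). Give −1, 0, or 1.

-1

Reciprocity: 67 ≡ 3 and 1705 ≡ 1 (mod 4), so (67/1705) = +(1705/67).
Reduce top mod 67: now compute (30/67).
Pull out 2: since 67 ≡ 3 (mod 8), (2/67) = -1.
Reciprocity: 15 ≡ 3 and 67 ≡ 3 (mod 4), so (15/67) = −(67/15).
Reduce top mod 15: now compute (7/15).
Reciprocity: 7 ≡ 3 and 15 ≡ 3 (mod 4), so (7/15) = −(15/7).
Reduce top mod 7: now compute (1/7).
Reached (1/7) = 1. Collecting the sign flips along the way, the symbol is -1.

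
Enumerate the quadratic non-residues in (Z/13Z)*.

Square k = 1,…,6 (k and 13−k give the same square):
1²=1, 2²=4, 3²=9, 4²≡3, 5²≡12, 6²≡10 (mod 13).
The residues are {1, 3, 4, 9, 10, 12}; the non-residues are the remaining 6 nonzero classes.

2, 5, 6, 7, 8, 11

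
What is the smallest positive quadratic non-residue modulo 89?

(2/89) = +1, so 2 is a residue.
(3/89) = −1, so 3 is the smallest positive non-residue mod 89.

3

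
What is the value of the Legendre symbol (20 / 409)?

Euler's criterion: (20/409) ≡ 20^204 (mod 409).
20^2 ≡ 400 (mod 409)
20^4 ≡ 81 (mod 409)
20^8 ≡ 17 (mod 409)
20^16 ≡ 289 (mod 409)
20^32 ≡ 85 (mod 409)
20^64 ≡ 272 (mod 409)
20^128 ≡ 364 (mod 409)
20^204 = 20^(128+64+8+4) ≡ 1 (mod 409).
Result is 1, so (20/409) = 1.

1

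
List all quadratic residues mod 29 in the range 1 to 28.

1 4 5 6 7 9 13 16 20 22 23 24 25 28

Square k = 1,…,14 (k and 29−k give the same square):
1²=1, 2²=4, 3²=9, 4²=16, 5²=25, 6²≡7, 7²≡20, 8²≡6, 9²≡23, 10²≡13, 11²≡5, 12²≡28, 13²≡24, 14²≡22 (mod 29).
So the quadratic residues mod 29 are {1, 4, 5, 6, 7, 9, 13, 16, 20, 22, 23, 24, 25, 28}.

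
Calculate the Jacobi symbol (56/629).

1

Pull out 2^3: since 629 ≡ 5 (mod 8), (2/629) = -1, so (2/629)^3 = -1.
Reciprocity: 7 ≡ 3 and 629 ≡ 1 (mod 4), so (7/629) = +(629/7).
Reduce top mod 7: now compute (6/7).
Pull out 2: since 7 ≡ 7 (mod 8), (2/7) = +1.
Reciprocity: 3 ≡ 3 and 7 ≡ 3 (mod 4), so (3/7) = −(7/3).
Reduce top mod 3: now compute (1/3).
Reached (1/3) = 1. Collecting the sign flips along the way, the symbol is +1.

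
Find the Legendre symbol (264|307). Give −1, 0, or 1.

Pull out 2^3: since 307 ≡ 3 (mod 8), (2/307) = -1, so (2/307)^3 = -1.
Reciprocity: 33 ≡ 1 and 307 ≡ 3 (mod 4), so (33/307) = +(307/33).
Reduce top mod 33: now compute (10/33).
Pull out 2: since 33 ≡ 1 (mod 8), (2/33) = +1.
Reciprocity: 5 ≡ 1 and 33 ≡ 1 (mod 4), so (5/33) = +(33/5).
Reduce top mod 5: now compute (3/5).
Reciprocity: 3 ≡ 3 and 5 ≡ 1 (mod 4), so (3/5) = +(5/3).
Reduce top mod 3: now compute (2/3).
Pull out 2: since 3 ≡ 3 (mod 8), (2/3) = -1.
Reached (1/3) = 1. Collecting the sign flips along the way, the symbol is +1.

1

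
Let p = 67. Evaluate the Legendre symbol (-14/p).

-1

First reduce: -14 ≡ 53 (mod 67).
Reciprocity: 53 ≡ 1 and 67 ≡ 3 (mod 4), so (53/67) = +(67/53).
Reduce top mod 53: now compute (14/53).
Pull out 2: since 53 ≡ 5 (mod 8), (2/53) = -1.
Reciprocity: 7 ≡ 3 and 53 ≡ 1 (mod 4), so (7/53) = +(53/7).
Reduce top mod 7: now compute (4/7).
Pull out 2^2: since 7 ≡ 7 (mod 8), (2/7) = +1, so (2/7)^2 = +1.
Reached (1/7) = 1. Collecting the sign flips along the way, the symbol is -1.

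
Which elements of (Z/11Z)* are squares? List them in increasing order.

1, 3, 4, 5, 9

Square k = 1,…,5 (k and 11−k give the same square):
1²=1, 2²=4, 3²=9, 4²≡5, 5²≡3 (mod 11).
So the quadratic residues mod 11 are {1, 3, 4, 5, 9}.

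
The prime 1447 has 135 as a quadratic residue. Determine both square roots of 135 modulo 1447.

198, 1249

Since 1447 ≡ 3 (mod 4), a square root of 135 is 135^((1447+1)/4) = 135^362 mod 1447.
Repeated squaring: 135^2≡861, 135^4≡457, 135^8≡481, 135^16≡1288, 135^32≡682, 135^64≡637, 135^128≡609, 135^256≡449 (mod 1447).
135^362 = 135^(256+64+32+8+2) ≡ 198 (mod 1447).
Check: 198² = 39204 ≡ 135 (mod 1447). The two roots are 198 and 1249.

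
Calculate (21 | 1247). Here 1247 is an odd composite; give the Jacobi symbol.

Reciprocity: 21 ≡ 1 and 1247 ≡ 3 (mod 4), so (21/1247) = +(1247/21).
Reduce top mod 21: now compute (8/21).
Pull out 2^3: since 21 ≡ 5 (mod 8), (2/21) = -1, so (2/21)^3 = -1.
Reached (1/21) = 1. Collecting the sign flips along the way, the symbol is -1.

-1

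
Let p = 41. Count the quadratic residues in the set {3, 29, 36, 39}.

(3/41) = -1 → non-residue.
(29/41) = -1 → non-residue.
(36/41) = +1 → QR.
(39/41) = +1 → QR.
Total quadratic residues among the 4: 2.

2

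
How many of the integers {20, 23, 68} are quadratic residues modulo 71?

1

(20/71) = +1 → QR.
(23/71) = -1 → non-residue.
(68/71) = -1 → non-residue.
Total quadratic residues among the 3: 1.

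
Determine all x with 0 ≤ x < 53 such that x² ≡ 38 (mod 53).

53 ≡ 1 (mod 4), so we find a root by search.
Trying successive values, 12² = 144 ≡ 38 (mod 53). The other root is 53 − 12 = 41.

12, 41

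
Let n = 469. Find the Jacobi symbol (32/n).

-1

Pull out 2^5: since 469 ≡ 5 (mod 8), (2/469) = -1, so (2/469)^5 = -1.
Reached (1/469) = 1. Collecting the sign flips along the way, the symbol is -1.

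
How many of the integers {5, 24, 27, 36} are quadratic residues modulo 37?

(5/37) = -1 → non-residue.
(24/37) = -1 → non-residue.
(27/37) = +1 → QR.
(36/37) = +1 → QR.
Total quadratic residues among the 4: 2.

2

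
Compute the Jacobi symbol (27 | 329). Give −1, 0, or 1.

-1

Reciprocity: 27 ≡ 3 and 329 ≡ 1 (mod 4), so (27/329) = +(329/27).
Reduce top mod 27: now compute (5/27).
Reciprocity: 5 ≡ 1 and 27 ≡ 3 (mod 4), so (5/27) = +(27/5).
Reduce top mod 5: now compute (2/5).
Pull out 2: since 5 ≡ 5 (mod 8), (2/5) = -1.
Reached (1/5) = 1. Collecting the sign flips along the way, the symbol is -1.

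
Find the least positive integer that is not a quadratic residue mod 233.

3

(2/233) = +1, so 2 is a residue.
(3/233) = −1, so 3 is the smallest positive non-residue mod 233.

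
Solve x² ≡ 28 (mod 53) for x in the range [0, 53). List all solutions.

9, 44

53 ≡ 1 (mod 4), so we find a root by search.
Trying successive values, 9² = 81 ≡ 28 (mod 53). The other root is 53 − 9 = 44.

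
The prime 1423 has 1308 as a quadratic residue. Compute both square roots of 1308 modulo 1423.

Since 1423 ≡ 3 (mod 4), a square root of 1308 is 1308^((1423+1)/4) = 1308^356 mod 1423.
Repeated squaring: 1308^2≡418, 1308^4≡1118, 1308^8≡530, 1308^16≡569, 1308^32≡740, 1308^64≡1168, 1308^128≡990, 1308^256≡1076 (mod 1423).
1308^356 = 1308^(256+64+32+4) ≡ 540 (mod 1423).
Check: 540² = 291600 ≡ 1308 (mod 1423). The two roots are 540 and 883.

540, 883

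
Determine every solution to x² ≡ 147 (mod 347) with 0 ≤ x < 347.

29, 318

Since 347 ≡ 3 (mod 4), a square root of 147 is 147^((347+1)/4) = 147^87 mod 347.
Repeated squaring: 147^2≡95, 147^4≡3, 147^8≡9, 147^16≡81, 147^32≡315, 147^64≡330 (mod 347).
147^87 = 147^(64+16+4+2+1) ≡ 29 (mod 347).
Check: 29² = 841 ≡ 147 (mod 347). The two roots are 29 and 318.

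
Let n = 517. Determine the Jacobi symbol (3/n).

Reciprocity: 3 ≡ 3 and 517 ≡ 1 (mod 4), so (3/517) = +(517/3).
Reduce top mod 3: now compute (1/3).
Reached (1/3) = 1. Collecting the sign flips along the way, the symbol is +1.

1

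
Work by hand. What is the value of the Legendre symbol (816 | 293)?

-1

Euler's criterion: (816/293) ≡ 230^146 (mod 293).
230^2 ≡ 160 (mod 293)
230^4 ≡ 109 (mod 293)
230^8 ≡ 161 (mod 293)
230^16 ≡ 137 (mod 293)
230^32 ≡ 17 (mod 293)
230^64 ≡ 289 (mod 293)
230^128 ≡ 16 (mod 293)
230^146 = 230^(128+16+2) ≡ 292 (mod 293).
Result is 292 ≡ −1, so (816/293) = −1.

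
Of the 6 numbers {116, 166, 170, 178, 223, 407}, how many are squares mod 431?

2

(116/431) = +1 → QR.
(166/431) = -1 → non-residue.
(170/431) = -1 → non-residue.
(178/431) = -1 → non-residue.
(223/431) = +1 → QR.
(407/431) = -1 → non-residue.
Total quadratic residues among the 6: 2.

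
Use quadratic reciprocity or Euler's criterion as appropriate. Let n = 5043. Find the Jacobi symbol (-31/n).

First reduce: -31 ≡ 5012 (mod 5043).
Pull out 2^2: since 5043 ≡ 3 (mod 8), (2/5043) = -1, so (2/5043)^2 = +1.
Reciprocity: 1253 ≡ 1 and 5043 ≡ 3 (mod 4), so (1253/5043) = +(5043/1253).
Reduce top mod 1253: now compute (31/1253).
Reciprocity: 31 ≡ 3 and 1253 ≡ 1 (mod 4), so (31/1253) = +(1253/31).
Reduce top mod 31: now compute (13/31).
Reciprocity: 13 ≡ 1 and 31 ≡ 3 (mod 4), so (13/31) = +(31/13).
Reduce top mod 13: now compute (5/13).
Reciprocity: 5 ≡ 1 and 13 ≡ 1 (mod 4), so (5/13) = +(13/5).
Reduce top mod 5: now compute (3/5).
Reciprocity: 3 ≡ 3 and 5 ≡ 1 (mod 4), so (3/5) = +(5/3).
Reduce top mod 3: now compute (2/3).
Pull out 2: since 3 ≡ 3 (mod 8), (2/3) = -1.
Reached (1/3) = 1. Collecting the sign flips along the way, the symbol is -1.

-1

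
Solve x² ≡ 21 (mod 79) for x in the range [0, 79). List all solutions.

Since 79 ≡ 3 (mod 4), a square root of 21 is 21^((79+1)/4) = 21^20 mod 79.
Repeated squaring: 21^2≡46, 21^4≡62, 21^8≡52, 21^16≡18 (mod 79).
21^20 = 21^(16+4) ≡ 10 (mod 79).
Check: 10² = 100 ≡ 21 (mod 79). The two roots are 10 and 69.

10, 69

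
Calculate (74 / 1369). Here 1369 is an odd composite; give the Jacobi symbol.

Pull out 2: since 1369 ≡ 1 (mod 8), (2/1369) = +1.
Reciprocity: 37 ≡ 1 and 1369 ≡ 1 (mod 4), so (37/1369) = +(1369/37).
Reduce top mod 37: now compute (0/37).
Top reduces to 0: gcd > 1, so the symbol is 0.

0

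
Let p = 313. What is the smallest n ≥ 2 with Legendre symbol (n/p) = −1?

5

(2/313) = +1, so 2 is a residue.
(3/313) = +1, so 3 is a residue.
(4/313) = +1, so 4 is a residue.
(5/313) = −1, so 5 is the smallest positive non-residue mod 313.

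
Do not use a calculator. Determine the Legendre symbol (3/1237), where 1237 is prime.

1

Reciprocity: 3 ≡ 3 and 1237 ≡ 1 (mod 4), so (3/1237) = +(1237/3).
Reduce top mod 3: now compute (1/3).
Reached (1/3) = 1. Collecting the sign flips along the way, the symbol is +1.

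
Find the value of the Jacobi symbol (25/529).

Reciprocity: 25 ≡ 1 and 529 ≡ 1 (mod 4), so (25/529) = +(529/25).
Reduce top mod 25: now compute (4/25).
Pull out 2^2: since 25 ≡ 1 (mod 8), (2/25) = +1, so (2/25)^2 = +1.
Reached (1/25) = 1. Collecting the sign flips along the way, the symbol is +1.

1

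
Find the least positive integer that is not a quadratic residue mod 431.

(2/431) = +1, so 2 is a residue.
(3/431) = +1, so 3 is a residue.
(4/431) = +1, so 4 is a residue.
(5/431) = +1, so 5 is a residue.
(6/431) = +1, so 6 is a residue.
(7/431) = −1, so 7 is the smallest positive non-residue mod 431.

7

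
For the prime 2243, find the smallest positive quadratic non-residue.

2

(2/2243) = −1, so 2 is the smallest positive non-residue mod 2243.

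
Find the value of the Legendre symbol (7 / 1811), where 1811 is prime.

Reciprocity: 7 ≡ 3 and 1811 ≡ 3 (mod 4), so (7/1811) = −(1811/7).
Reduce top mod 7: now compute (5/7).
Reciprocity: 5 ≡ 1 and 7 ≡ 3 (mod 4), so (5/7) = +(7/5).
Reduce top mod 5: now compute (2/5).
Pull out 2: since 5 ≡ 5 (mod 8), (2/5) = -1.
Reached (1/5) = 1. Collecting the sign flips along the way, the symbol is +1.

1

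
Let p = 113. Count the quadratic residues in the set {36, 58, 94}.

(36/113) = +1 → QR.
(58/113) = -1 → non-residue.
(94/113) = -1 → non-residue.
Total quadratic residues among the 3: 1.

1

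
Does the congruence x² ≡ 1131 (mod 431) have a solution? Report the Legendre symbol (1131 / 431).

First reduce: 1131 ≡ 269 (mod 431).
Reciprocity: 269 ≡ 1 and 431 ≡ 3 (mod 4), so (269/431) = +(431/269).
Reduce top mod 269: now compute (162/269).
Pull out 2: since 269 ≡ 5 (mod 8), (2/269) = -1.
Reciprocity: 81 ≡ 1 and 269 ≡ 1 (mod 4), so (81/269) = +(269/81).
Reduce top mod 81: now compute (26/81).
Pull out 2: since 81 ≡ 1 (mod 8), (2/81) = +1.
Reciprocity: 13 ≡ 1 and 81 ≡ 1 (mod 4), so (13/81) = +(81/13).
Reduce top mod 13: now compute (3/13).
Reciprocity: 3 ≡ 3 and 13 ≡ 1 (mod 4), so (3/13) = +(13/3).
Reduce top mod 3: now compute (1/3).
Reached (1/3) = 1. Collecting the sign flips along the way, the symbol is -1.

-1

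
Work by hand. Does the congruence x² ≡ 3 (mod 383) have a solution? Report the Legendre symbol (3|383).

Reciprocity: 3 ≡ 3 and 383 ≡ 3 (mod 4), so (3/383) = −(383/3).
Reduce top mod 3: now compute (2/3).
Pull out 2: since 3 ≡ 3 (mod 8), (2/3) = -1.
Reached (1/3) = 1. Collecting the sign flips along the way, the symbol is +1.

1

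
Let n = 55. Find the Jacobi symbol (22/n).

0

Pull out 2: since 55 ≡ 7 (mod 8), (2/55) = +1.
Reciprocity: 11 ≡ 3 and 55 ≡ 3 (mod 4), so (11/55) = −(55/11).
Reduce top mod 11: now compute (0/11).
Top reduces to 0: gcd > 1, so the symbol is 0.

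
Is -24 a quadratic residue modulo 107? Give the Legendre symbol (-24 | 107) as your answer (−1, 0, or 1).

1

First reduce: -24 ≡ 83 (mod 107).
Reciprocity: 83 ≡ 3 and 107 ≡ 3 (mod 4), so (83/107) = −(107/83).
Reduce top mod 83: now compute (24/83).
Pull out 2^3: since 83 ≡ 3 (mod 8), (2/83) = -1, so (2/83)^3 = -1.
Reciprocity: 3 ≡ 3 and 83 ≡ 3 (mod 4), so (3/83) = −(83/3).
Reduce top mod 3: now compute (2/3).
Pull out 2: since 3 ≡ 3 (mod 8), (2/3) = -1.
Reached (1/3) = 1. Collecting the sign flips along the way, the symbol is +1.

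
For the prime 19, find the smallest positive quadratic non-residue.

2

(2/19) = −1, so 2 is the smallest positive non-residue mod 19.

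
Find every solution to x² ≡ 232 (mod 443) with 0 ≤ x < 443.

Since 443 ≡ 3 (mod 4), a square root of 232 is 232^((443+1)/4) = 232^111 mod 443.
Repeated squaring: 232^2≡221, 232^4≡111, 232^8≡360, 232^16≡244, 232^32≡174, 232^64≡152 (mod 443).
232^111 = 232^(64+32+8+4+2+1) ≡ 350 (mod 443).
Check: 350² = 122500 ≡ 232 (mod 443). The two roots are 93 and 350.

93, 350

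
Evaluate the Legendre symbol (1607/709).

1

Euler's criterion: (1607/709) ≡ 189^354 (mod 709).
189^2 ≡ 271 (mod 709)
189^4 ≡ 414 (mod 709)
189^8 ≡ 527 (mod 709)
189^16 ≡ 510 (mod 709)
189^32 ≡ 606 (mod 709)
189^64 ≡ 683 (mod 709)
189^128 ≡ 676 (mod 709)
189^256 ≡ 380 (mod 709)
189^354 = 189^(256+64+32+2) ≡ 1 (mod 709).
Result is 1, so (1607/709) = 1.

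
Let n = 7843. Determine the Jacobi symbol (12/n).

Pull out 2^2: since 7843 ≡ 3 (mod 8), (2/7843) = -1, so (2/7843)^2 = +1.
Reciprocity: 3 ≡ 3 and 7843 ≡ 3 (mod 4), so (3/7843) = −(7843/3).
Reduce top mod 3: now compute (1/3).
Reached (1/3) = 1. Collecting the sign flips along the way, the symbol is -1.

-1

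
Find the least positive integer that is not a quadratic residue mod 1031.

(2/1031) = +1, so 2 is a residue.
(3/1031) = +1, so 3 is a residue.
(4/1031) = +1, so 4 is a residue.
(5/1031) = +1, so 5 is a residue.
(6/1031) = +1, so 6 is a residue.
(7/1031) = −1, so 7 is the smallest positive non-residue mod 1031.

7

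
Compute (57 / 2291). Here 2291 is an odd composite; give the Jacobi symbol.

-1

Reciprocity: 57 ≡ 1 and 2291 ≡ 3 (mod 4), so (57/2291) = +(2291/57).
Reduce top mod 57: now compute (11/57).
Reciprocity: 11 ≡ 3 and 57 ≡ 1 (mod 4), so (11/57) = +(57/11).
Reduce top mod 11: now compute (2/11).
Pull out 2: since 11 ≡ 3 (mod 8), (2/11) = -1.
Reached (1/11) = 1. Collecting the sign flips along the way, the symbol is -1.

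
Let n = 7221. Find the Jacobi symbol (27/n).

Reciprocity: 27 ≡ 3 and 7221 ≡ 1 (mod 4), so (27/7221) = +(7221/27).
Reduce top mod 27: now compute (12/27).
Pull out 2^2: since 27 ≡ 3 (mod 8), (2/27) = -1, so (2/27)^2 = +1.
Reciprocity: 3 ≡ 3 and 27 ≡ 3 (mod 4), so (3/27) = −(27/3).
Reduce top mod 3: now compute (0/3).
Top reduces to 0: gcd > 1, so the symbol is 0.

0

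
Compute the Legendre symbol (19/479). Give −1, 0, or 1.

Euler's criterion: (19/479) ≡ 19^239 (mod 479).
19^2 ≡ 361 (mod 479)
19^4 ≡ 33 (mod 479)
19^8 ≡ 131 (mod 479)
19^16 ≡ 396 (mod 479)
19^32 ≡ 183 (mod 479)
19^64 ≡ 438 (mod 479)
19^128 ≡ 244 (mod 479)
19^239 = 19^(128+64+32+8+4+2+1) ≡ 478 (mod 479).
Result is 478 ≡ −1, so (19/479) = −1.

-1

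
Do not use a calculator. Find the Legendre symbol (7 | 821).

1

Reciprocity: 7 ≡ 3 and 821 ≡ 1 (mod 4), so (7/821) = +(821/7).
Reduce top mod 7: now compute (2/7).
Pull out 2: since 7 ≡ 7 (mod 8), (2/7) = +1.
Reached (1/7) = 1. Collecting the sign flips along the way, the symbol is +1.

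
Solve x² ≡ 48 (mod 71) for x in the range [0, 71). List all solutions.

Since 71 ≡ 3 (mod 4), a square root of 48 is 48^((71+1)/4) = 48^18 mod 71.
Repeated squaring: 48^2≡32, 48^4≡30, 48^8≡48, 48^16≡32 (mod 71).
48^18 = 48^(16+2) ≡ 30 (mod 71).
Check: 30² = 900 ≡ 48 (mod 71). The two roots are 30 and 41.

30, 41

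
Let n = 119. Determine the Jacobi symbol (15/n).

1

Reciprocity: 15 ≡ 3 and 119 ≡ 3 (mod 4), so (15/119) = −(119/15).
Reduce top mod 15: now compute (14/15).
Pull out 2: since 15 ≡ 7 (mod 8), (2/15) = +1.
Reciprocity: 7 ≡ 3 and 15 ≡ 3 (mod 4), so (7/15) = −(15/7).
Reduce top mod 7: now compute (1/7).
Reached (1/7) = 1. Collecting the sign flips along the way, the symbol is +1.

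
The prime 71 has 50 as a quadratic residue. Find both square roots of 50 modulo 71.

11, 60

Since 71 ≡ 3 (mod 4), a square root of 50 is 50^((71+1)/4) = 50^18 mod 71.
Repeated squaring: 50^2≡15, 50^4≡12, 50^8≡2, 50^16≡4 (mod 71).
50^18 = 50^(16+2) ≡ 60 (mod 71).
Check: 60² = 3600 ≡ 50 (mod 71). The two roots are 11 and 60.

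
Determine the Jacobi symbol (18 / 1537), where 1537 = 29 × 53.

Pull out 2: since 1537 ≡ 1 (mod 8), (2/1537) = +1.
Reciprocity: 9 ≡ 1 and 1537 ≡ 1 (mod 4), so (9/1537) = +(1537/9).
Reduce top mod 9: now compute (7/9).
Reciprocity: 7 ≡ 3 and 9 ≡ 1 (mod 4), so (7/9) = +(9/7).
Reduce top mod 7: now compute (2/7).
Pull out 2: since 7 ≡ 7 (mod 8), (2/7) = +1.
Reached (1/7) = 1. Collecting the sign flips along the way, the symbol is +1.

1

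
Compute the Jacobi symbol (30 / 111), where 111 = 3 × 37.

0

Pull out 2: since 111 ≡ 7 (mod 8), (2/111) = +1.
Reciprocity: 15 ≡ 3 and 111 ≡ 3 (mod 4), so (15/111) = −(111/15).
Reduce top mod 15: now compute (6/15).
Pull out 2: since 15 ≡ 7 (mod 8), (2/15) = +1.
Reciprocity: 3 ≡ 3 and 15 ≡ 3 (mod 4), so (3/15) = −(15/3).
Reduce top mod 3: now compute (0/3).
Top reduces to 0: gcd > 1, so the symbol is 0.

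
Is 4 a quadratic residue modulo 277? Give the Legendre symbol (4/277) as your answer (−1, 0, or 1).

1

Pull out 2^2: since 277 ≡ 5 (mod 8), (2/277) = -1, so (2/277)^2 = +1.
Reached (1/277) = 1. Collecting the sign flips along the way, the symbol is +1.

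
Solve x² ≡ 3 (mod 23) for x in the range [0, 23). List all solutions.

7, 16

Since 23 ≡ 3 (mod 4), a square root of 3 is 3^((23+1)/4) = 3^6 mod 23.
Repeated squaring: 3^2≡9, 3^4≡12 (mod 23).
3^6 = 3^(4+2) ≡ 16 (mod 23).
Check: 16² = 256 ≡ 3 (mod 23). The two roots are 7 and 16.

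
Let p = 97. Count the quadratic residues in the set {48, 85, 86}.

3

(48/97) = +1 → QR.
(85/97) = +1 → QR.
(86/97) = +1 → QR.
Total quadratic residues among the 3: 3.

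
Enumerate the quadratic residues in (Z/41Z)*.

1,2,4,5,8,9,10,16,18,20,21,23,25,31,32,33,36,37,39,40

Square k = 1,…,20 (k and 41−k give the same square):
1²=1, 2²=4, 3²=9, 4²=16, 5²=25, 6²=36, 7²≡8, 8²≡23, 9²≡40, 10²≡18, 11²≡39, 12²≡21, 13²≡5, 14²≡32, 15²≡20, 16²≡10, 17²≡2, 18²≡37, 19²≡33, 20²≡31 (mod 41).
So the quadratic residues mod 41 are {1, 2, 4, 5, 8, 9, 10, 16, 18, 20, 21, 23, 25, 31, 32, 33, 36, 37, 39, 40}.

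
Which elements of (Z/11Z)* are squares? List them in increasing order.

Square k = 1,…,5 (k and 11−k give the same square):
1²=1, 2²=4, 3²=9, 4²≡5, 5²≡3 (mod 11).
So the quadratic residues mod 11 are {1, 3, 4, 5, 9}.

1,3,4,5,9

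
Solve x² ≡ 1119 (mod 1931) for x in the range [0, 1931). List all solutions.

243, 1688

Since 1931 ≡ 3 (mod 4), a square root of 1119 is 1119^((1931+1)/4) = 1119^483 mod 1931.
Repeated squaring: 1119^2≡873, 1119^4≡1315, 1119^8≡980, 1119^16≡693, 1119^32≡1361, 1119^64≡492, 1119^128≡689, 1119^256≡1626 (mod 1931).
1119^483 = 1119^(256+128+64+32+2+1) ≡ 243 (mod 1931).
Check: 243² = 59049 ≡ 1119 (mod 1931). The two roots are 243 and 1688.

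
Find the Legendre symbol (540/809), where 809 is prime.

-1

Euler's criterion: (540/809) ≡ 540^404 (mod 809).
540^2 ≡ 360 (mod 809)
540^4 ≡ 160 (mod 809)
540^8 ≡ 521 (mod 809)
540^16 ≡ 426 (mod 809)
540^32 ≡ 260 (mod 809)
540^64 ≡ 453 (mod 809)
540^128 ≡ 532 (mod 809)
540^256 ≡ 683 (mod 809)
540^404 = 540^(256+128+16+4) ≡ 808 (mod 809).
Result is 808 ≡ −1, so (540/809) = −1.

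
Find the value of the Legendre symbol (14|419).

Euler's criterion: (14/419) ≡ 14^209 (mod 419).
14^2 ≡ 196 (mod 419)
14^4 ≡ 287 (mod 419)
14^8 ≡ 245 (mod 419)
14^16 ≡ 108 (mod 419)
14^32 ≡ 351 (mod 419)
14^64 ≡ 15 (mod 419)
14^128 ≡ 225 (mod 419)
14^209 = 14^(128+64+16+1) ≡ 418 (mod 419).
Result is 418 ≡ −1, so (14/419) = −1.

-1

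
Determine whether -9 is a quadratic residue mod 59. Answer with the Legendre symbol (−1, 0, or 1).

-1

First reduce: -9 ≡ 50 (mod 59).
Pull out 2: since 59 ≡ 3 (mod 8), (2/59) = -1.
Reciprocity: 25 ≡ 1 and 59 ≡ 3 (mod 4), so (25/59) = +(59/25).
Reduce top mod 25: now compute (9/25).
Reciprocity: 9 ≡ 1 and 25 ≡ 1 (mod 4), so (9/25) = +(25/9).
Reduce top mod 9: now compute (7/9).
Reciprocity: 7 ≡ 3 and 9 ≡ 1 (mod 4), so (7/9) = +(9/7).
Reduce top mod 7: now compute (2/7).
Pull out 2: since 7 ≡ 7 (mod 8), (2/7) = +1.
Reached (1/7) = 1. Collecting the sign flips along the way, the symbol is -1.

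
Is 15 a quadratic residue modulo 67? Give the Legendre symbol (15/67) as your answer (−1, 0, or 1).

Euler's criterion: (15/67) ≡ 15^33 (mod 67).
15^2 ≡ 24 (mod 67)
15^4 ≡ 40 (mod 67)
15^8 ≡ 59 (mod 67)
15^16 ≡ 64 (mod 67)
15^32 ≡ 9 (mod 67)
15^33 = 15^(32+1) ≡ 1 (mod 67).
Result is 1, so (15/67) = 1.

1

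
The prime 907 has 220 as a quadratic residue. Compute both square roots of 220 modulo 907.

207, 700

Since 907 ≡ 3 (mod 4), a square root of 220 is 220^((907+1)/4) = 220^227 mod 907.
Repeated squaring: 220^2≡329, 220^4≡308, 220^8≡536, 220^16≡684, 220^32≡751, 220^64≡754, 220^128≡734 (mod 907).
220^227 = 220^(128+64+32+2+1) ≡ 207 (mod 907).
Check: 207² = 42849 ≡ 220 (mod 907). The two roots are 207 and 700.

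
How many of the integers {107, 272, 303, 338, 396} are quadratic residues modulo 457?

(107/457) = +1 → QR.
(272/457) = +1 → QR.
(303/457) = -1 → non-residue.
(338/457) = +1 → QR.
(396/457) = -1 → non-residue.
Total quadratic residues among the 5: 3.

3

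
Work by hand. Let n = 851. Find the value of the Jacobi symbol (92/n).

0

Pull out 2^2: since 851 ≡ 3 (mod 8), (2/851) = -1, so (2/851)^2 = +1.
Reciprocity: 23 ≡ 3 and 851 ≡ 3 (mod 4), so (23/851) = −(851/23).
Reduce top mod 23: now compute (0/23).
Top reduces to 0: gcd > 1, so the symbol is 0.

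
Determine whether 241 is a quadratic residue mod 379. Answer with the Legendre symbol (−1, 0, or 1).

Reciprocity: 241 ≡ 1 and 379 ≡ 3 (mod 4), so (241/379) = +(379/241).
Reduce top mod 241: now compute (138/241).
Pull out 2: since 241 ≡ 1 (mod 8), (2/241) = +1.
Reciprocity: 69 ≡ 1 and 241 ≡ 1 (mod 4), so (69/241) = +(241/69).
Reduce top mod 69: now compute (34/69).
Pull out 2: since 69 ≡ 5 (mod 8), (2/69) = -1.
Reciprocity: 17 ≡ 1 and 69 ≡ 1 (mod 4), so (17/69) = +(69/17).
Reduce top mod 17: now compute (1/17).
Reached (1/17) = 1. Collecting the sign flips along the way, the symbol is -1.

-1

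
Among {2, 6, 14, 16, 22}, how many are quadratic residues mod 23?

(2/23) = +1 → QR.
(6/23) = +1 → QR.
(14/23) = -1 → non-residue.
(16/23) = +1 → QR.
(22/23) = -1 → non-residue.
Total quadratic residues among the 5: 3.

3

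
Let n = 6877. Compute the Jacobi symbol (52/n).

0

Pull out 2^2: since 6877 ≡ 5 (mod 8), (2/6877) = -1, so (2/6877)^2 = +1.
Reciprocity: 13 ≡ 1 and 6877 ≡ 1 (mod 4), so (13/6877) = +(6877/13).
Reduce top mod 13: now compute (0/13).
Top reduces to 0: gcd > 1, so the symbol is 0.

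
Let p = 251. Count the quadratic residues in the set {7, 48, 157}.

(7/251) = +1 → QR.
(48/251) = +1 → QR.
(157/251) = -1 → non-residue.
Total quadratic residues among the 3: 2.

2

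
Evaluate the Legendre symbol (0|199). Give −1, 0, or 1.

Top reduces to 0: gcd > 1, so the symbol is 0.

0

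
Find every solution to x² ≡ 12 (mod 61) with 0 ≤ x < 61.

61 ≡ 1 (mod 4), so we find a root by search.
Trying successive values, 16² = 256 ≡ 12 (mod 61). The other root is 61 − 16 = 45.

16, 45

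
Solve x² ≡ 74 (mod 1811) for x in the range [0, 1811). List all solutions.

Since 1811 ≡ 3 (mod 4), a square root of 74 is 74^((1811+1)/4) = 74^453 mod 1811.
Repeated squaring: 74^2≡43, 74^4≡38, 74^8≡1444, 74^16≡675, 74^32≡1064, 74^64≡221, 74^128≡1755, 74^256≡1325 (mod 1811).
74^453 = 74^(256+128+64+4+1) ≡ 1552 (mod 1811).
Check: 1552² = 2408704 ≡ 74 (mod 1811). The two roots are 259 and 1552.

259, 1552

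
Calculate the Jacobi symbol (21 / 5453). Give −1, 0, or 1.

Reciprocity: 21 ≡ 1 and 5453 ≡ 1 (mod 4), so (21/5453) = +(5453/21).
Reduce top mod 21: now compute (14/21).
Pull out 2: since 21 ≡ 5 (mod 8), (2/21) = -1.
Reciprocity: 7 ≡ 3 and 21 ≡ 1 (mod 4), so (7/21) = +(21/7).
Reduce top mod 7: now compute (0/7).
Top reduces to 0: gcd > 1, so the symbol is 0.

0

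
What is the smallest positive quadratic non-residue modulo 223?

3

(2/223) = +1, so 2 is a residue.
(3/223) = −1, so 3 is the smallest positive non-residue mod 223.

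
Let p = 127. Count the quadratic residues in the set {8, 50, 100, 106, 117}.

4

(8/127) = +1 → QR.
(50/127) = +1 → QR.
(100/127) = +1 → QR.
(106/127) = -1 → non-residue.
(117/127) = +1 → QR.
Total quadratic residues among the 5: 4.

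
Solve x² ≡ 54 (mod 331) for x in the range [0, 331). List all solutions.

58, 273

Since 331 ≡ 3 (mod 4), a square root of 54 is 54^((331+1)/4) = 54^83 mod 331.
Repeated squaring: 54^2≡268, 54^4≡328, 54^8≡9, 54^16≡81, 54^32≡272, 54^64≡171 (mod 331).
54^83 = 54^(64+16+2+1) ≡ 58 (mod 331).
Check: 58² = 3364 ≡ 54 (mod 331). The two roots are 58 and 273.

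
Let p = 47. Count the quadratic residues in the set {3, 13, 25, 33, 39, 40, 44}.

2

(3/47) = +1 → QR.
(13/47) = -1 → non-residue.
(25/47) = +1 → QR.
(33/47) = -1 → non-residue.
(39/47) = -1 → non-residue.
(40/47) = -1 → non-residue.
(44/47) = -1 → non-residue.
Total quadratic residues among the 7: 2.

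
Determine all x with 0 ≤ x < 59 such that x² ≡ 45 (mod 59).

Since 59 ≡ 3 (mod 4), a square root of 45 is 45^((59+1)/4) = 45^15 mod 59.
Repeated squaring: 45^2≡19, 45^4≡7, 45^8≡49 (mod 59).
45^15 = 45^(8+4+2+1) ≡ 35 (mod 59).
Check: 35² = 1225 ≡ 45 (mod 59). The two roots are 24 and 35.

24, 35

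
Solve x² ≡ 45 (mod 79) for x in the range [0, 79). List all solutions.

19, 60

Since 79 ≡ 3 (mod 4), a square root of 45 is 45^((79+1)/4) = 45^20 mod 79.
Repeated squaring: 45^2≡50, 45^4≡51, 45^8≡73, 45^16≡36 (mod 79).
45^20 = 45^(16+4) ≡ 19 (mod 79).
Check: 19² = 361 ≡ 45 (mod 79). The two roots are 19 and 60.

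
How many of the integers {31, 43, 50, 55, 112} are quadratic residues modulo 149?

(31/149) = +1 → QR.
(43/149) = -1 → non-residue.
(50/149) = -1 → non-residue.
(55/149) = -1 → non-residue.
(112/149) = +1 → QR.
Total quadratic residues among the 5: 2.

2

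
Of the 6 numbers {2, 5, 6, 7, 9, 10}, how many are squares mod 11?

(2/11) = -1 → non-residue.
(5/11) = +1 → QR.
(6/11) = -1 → non-residue.
(7/11) = -1 → non-residue.
(9/11) = +1 → QR.
(10/11) = -1 → non-residue.
Total quadratic residues among the 6: 2.

2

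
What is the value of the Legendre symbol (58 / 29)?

First reduce: 58 ≡ 0 (mod 29).
Top reduces to 0: gcd > 1, so the symbol is 0.

0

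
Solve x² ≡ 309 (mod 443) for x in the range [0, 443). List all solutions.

Since 443 ≡ 3 (mod 4), a square root of 309 is 309^((443+1)/4) = 309^111 mod 443.
Repeated squaring: 309^2≡236, 309^4≡321, 309^8≡265, 309^16≡231, 309^32≡201, 309^64≡88 (mod 443).
309^111 = 309^(64+32+8+4+2+1) ≡ 75 (mod 443).
Check: 75² = 5625 ≡ 309 (mod 443). The two roots are 75 and 368.

75, 368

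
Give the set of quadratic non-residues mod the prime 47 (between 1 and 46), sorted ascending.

5,10,11,13,15,19,20,22,23,26,29,30,31,33,35,38,39,40,41,43,44,45,46

Square k = 1,…,23 (k and 47−k give the same square):
1²=1, 2²=4, 3²=9, 4²=16, 5²=25, 6²=36, 7²≡2, 8²≡17, 9²≡34, 10²≡6, 11²≡27, 12²≡3, 13²≡28, 14²≡8, 15²≡37, 16²≡21, 17²≡7, 18²≡42, 19²≡32, 20²≡24, 21²≡18, 22²≡14, 23²≡12 (mod 47).
The residues are {1, 2, 3, 4, 6, 7, 8, 9, 12, 14, 16, 17, 18, 21, 24, 25, 27, 28, 32, 34, 36, 37, 42}; the non-residues are the remaining 23 nonzero classes.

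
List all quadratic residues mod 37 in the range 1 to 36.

Square k = 1,…,18 (k and 37−k give the same square):
1²=1, 2²=4, 3²=9, 4²=16, 5²=25, 6²=36, 7²≡12, 8²≡27, 9²≡7, 10²≡26, 11²≡10, 12²≡33, 13²≡21, 14²≡11, 15²≡3, 16²≡34, 17²≡30, 18²≡28 (mod 37).
So the quadratic residues mod 37 are {1, 3, 4, 7, 9, 10, 11, 12, 16, 21, 25, 26, 27, 28, 30, 33, 34, 36}.

1 3 4 7 9 10 11 12 16 21 25 26 27 28 30 33 34 36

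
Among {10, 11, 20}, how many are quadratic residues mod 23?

0

(10/23) = -1 → non-residue.
(11/23) = -1 → non-residue.
(20/23) = -1 → non-residue.
Total quadratic residues among the 3: 0.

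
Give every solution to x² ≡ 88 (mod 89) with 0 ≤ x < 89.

34, 55

89 ≡ 1 (mod 4), so we find a root by search.
Trying successive values, 34² = 1156 ≡ 88 (mod 89). The other root is 89 − 34 = 55.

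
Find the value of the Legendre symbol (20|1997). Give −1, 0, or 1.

-1

Pull out 2^2: since 1997 ≡ 5 (mod 8), (2/1997) = -1, so (2/1997)^2 = +1.
Reciprocity: 5 ≡ 1 and 1997 ≡ 1 (mod 4), so (5/1997) = +(1997/5).
Reduce top mod 5: now compute (2/5).
Pull out 2: since 5 ≡ 5 (mod 8), (2/5) = -1.
Reached (1/5) = 1. Collecting the sign flips along the way, the symbol is -1.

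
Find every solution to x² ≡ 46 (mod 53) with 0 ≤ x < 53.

24, 29

53 ≡ 1 (mod 4), so we find a root by search.
Trying successive values, 24² = 576 ≡ 46 (mod 53). The other root is 53 − 24 = 29.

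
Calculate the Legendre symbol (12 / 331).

Pull out 2^2: since 331 ≡ 3 (mod 8), (2/331) = -1, so (2/331)^2 = +1.
Reciprocity: 3 ≡ 3 and 331 ≡ 3 (mod 4), so (3/331) = −(331/3).
Reduce top mod 3: now compute (1/3).
Reached (1/3) = 1. Collecting the sign flips along the way, the symbol is -1.

-1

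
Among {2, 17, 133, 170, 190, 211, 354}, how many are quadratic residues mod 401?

(2/401) = +1 → QR.
(17/401) = -1 → non-residue.
(133/401) = -1 → non-residue.
(170/401) = -1 → non-residue.
(190/401) = -1 → non-residue.
(211/401) = -1 → non-residue.
(354/401) = +1 → QR.
Total quadratic residues among the 7: 2.

2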